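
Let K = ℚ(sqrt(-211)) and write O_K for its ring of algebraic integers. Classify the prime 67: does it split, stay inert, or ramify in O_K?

inert — (67) stays prime in O_K

Since -211 ≡ 1 mod 4, the ring of integers is ℤ[(1+√-211)/2] with discriminant -211.
Since gcd(67, -211) = 1 the prime 67 does not ramify.
Euler's criterion: (-211)^33 mod 67 = 66. Thus (-211|67) = -1.
Legendre symbol -1 ⇒ 67 is inert.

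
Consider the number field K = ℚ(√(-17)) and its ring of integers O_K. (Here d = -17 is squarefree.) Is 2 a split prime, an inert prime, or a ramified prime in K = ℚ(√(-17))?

-17 mod 4 = 3, hence disc K = 4·(-17) = -68 and O_K = ℤ[√-17].
Ramification test: 2 | -68. The prime 2 ramifies in K.

p ramifies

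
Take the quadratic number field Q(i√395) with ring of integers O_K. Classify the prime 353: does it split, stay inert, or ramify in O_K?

d = -395 ≡ 1 (mod 4), so O_K = ℤ[(1+√-395)/2] and disc(K) = d = -395.
Since gcd(353, -395) = 1 the prime 353 does not ramify.
(-395/353) = 311^176 mod 353 = 1, giving Legendre symbol 1.
Legendre symbol 1 ⇒ 353 is split.

split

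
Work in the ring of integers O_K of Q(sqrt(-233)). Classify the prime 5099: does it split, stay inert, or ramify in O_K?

p splits

Since -233 ≢ 1 mod 4, the ring of integers is ℤ[√-233] with discriminant 4·(-233) = -932.
Since gcd(5099, -932) = 1 the prime 5099 does not ramify.
Euler's criterion: (-233)^2549 mod 5099 = 1. Thus (-233|5099) = 1.
d is a quadratic residue mod p, hence 5099 splits in O_K.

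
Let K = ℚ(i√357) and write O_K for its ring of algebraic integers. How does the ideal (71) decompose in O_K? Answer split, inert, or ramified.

p is inert

-357 mod 4 = 3, hence disc K = 4·(-357) = -1428 and O_K = ℤ[√-357].
Since gcd(71, -1428) = 1 the prime 71 does not ramify.
Legendre symbol by Euler's criterion: (-357/71) ≡ (-357)^35 ≡ 70 (mod 71), i.e. (-357/71) = -1.
Legendre symbol -1 ⇒ 71 is inert.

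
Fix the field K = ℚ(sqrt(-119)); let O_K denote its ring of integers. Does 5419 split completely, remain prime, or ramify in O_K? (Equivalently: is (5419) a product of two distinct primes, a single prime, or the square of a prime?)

-119 mod 4 = 1, hence disc K = -119 and O_K = ℤ[(1+√-119)/2].
disc(K) = -119 is not divisible by 5419; 5419 is unramified.
Compute (-119/5419) via Euler: 5300^((5419-1)/2) mod 5419 = 1, so (-119/5419) = 1.
(-119/5419) = 1, so 5419 splits.

p splits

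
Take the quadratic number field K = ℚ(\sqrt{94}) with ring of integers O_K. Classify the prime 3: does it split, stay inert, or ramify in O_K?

split — (3) = 𝔭₁𝔭₂ with 𝔭₁ ≠ 𝔭₂

94 mod 4 = 2, hence disc K = 4·94 = 376 and O_K = ℤ[√94].
disc(K) = 376 is not divisible by 3; 3 is unramified.
Legendre symbol by Euler's criterion: (94/3) ≡ 94^1 ≡ 1 (mod 3), i.e. (94/3) = 1.
(94/3) = 1, so 3 splits.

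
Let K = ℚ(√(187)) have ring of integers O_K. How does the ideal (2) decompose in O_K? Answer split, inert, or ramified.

ramifies in O_K

187 mod 4 = 3, hence disc K = 4·187 = 748 and O_K = ℤ[√187].
Ramification test: 2 | 748. The prime 2 ramifies in K.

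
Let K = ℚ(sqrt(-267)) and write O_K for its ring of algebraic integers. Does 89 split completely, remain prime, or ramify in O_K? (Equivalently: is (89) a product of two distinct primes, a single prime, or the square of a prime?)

d = -267 ≡ 1 (mod 4), so O_K = ℤ[(1+√-267)/2] and disc(K) = d = -267.
disc(K) = -267 = 89·(-3), so p = 89 is ramified.

ramified — (89) = 𝔭²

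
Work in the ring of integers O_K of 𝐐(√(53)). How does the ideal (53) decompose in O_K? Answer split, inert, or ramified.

ramified — (53) = 𝔭²

d = 53 ≡ 1 (mod 4), so O_K = ℤ[(1+√53)/2] and disc(K) = d = 53.
disc(K) = 53 = 53·1, so p = 53 is ramified.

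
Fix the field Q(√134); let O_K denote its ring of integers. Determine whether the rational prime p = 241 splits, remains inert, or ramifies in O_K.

134 mod 4 = 2, hence disc K = 4·134 = 536 and O_K = ℤ[√134].
241 ∤ 536, so 241 is unramified.
Compute (134/241) via Euler: 134^((241-1)/2) mod 241 = 1, so (134/241) = 1.
d is a quadratic residue mod p, hence 241 splits in O_K.

split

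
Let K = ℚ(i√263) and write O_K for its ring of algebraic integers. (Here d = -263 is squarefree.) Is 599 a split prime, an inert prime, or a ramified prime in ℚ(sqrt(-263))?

d = -263 ≡ 1 (mod 4), so O_K = ℤ[(1+√-263)/2] and disc(K) = d = -263.
disc(K) = -263 is not divisible by 599; 599 is unramified.
(-263/599) = 336^299 mod 599 = 598, giving Legendre symbol -1.
Legendre symbol -1 ⇒ 599 is inert.

remains prime (inert)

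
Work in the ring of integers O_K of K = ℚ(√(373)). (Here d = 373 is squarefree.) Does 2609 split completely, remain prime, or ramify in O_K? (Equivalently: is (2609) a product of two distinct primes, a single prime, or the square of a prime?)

Since 373 ≡ 1 mod 4, the ring of integers is ℤ[(1+√373)/2] with discriminant 373.
disc(K) = 373 is not divisible by 2609; 2609 is unramified.
Euler's criterion: 373^1304 mod 2609 = 2608. Thus (373|2609) = -1.
(373/2609) = -1, so 2609 is inert.

inert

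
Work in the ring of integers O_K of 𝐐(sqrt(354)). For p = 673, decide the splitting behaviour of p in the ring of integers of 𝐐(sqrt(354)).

d = 354 ≡ 2 (mod 4), so O_K = ℤ[√354] and disc(K) = 4d = 1416.
disc(K) = 1416 is not divisible by 673; 673 is unramified.
Legendre symbol by Euler's criterion: (354/673) ≡ 354^336 ≡ 672 (mod 673), i.e. (354/673) = -1.
(354/673) = -1, so 673 is inert.

673 remains inert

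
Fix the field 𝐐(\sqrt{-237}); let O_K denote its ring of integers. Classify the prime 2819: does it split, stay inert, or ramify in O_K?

inert — (2819) stays prime in O_K

d = -237 ≡ 3 (mod 4), so O_K = ℤ[√-237] and disc(K) = 4d = -948.
Since gcd(2819, -948) = 1 the prime 2819 does not ramify.
(-237/2819) = 2582^1409 mod 2819 = 2818, giving Legendre symbol -1.
d is a non-residue mod p, hence 2819 remains inert in O_K.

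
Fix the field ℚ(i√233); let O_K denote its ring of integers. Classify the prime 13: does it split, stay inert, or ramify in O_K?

d = -233 ≡ 3 (mod 4), so O_K = ℤ[√-233] and disc(K) = 4d = -932.
Since gcd(13, -932) = 1 the prime 13 does not ramify.
Euler's criterion: (-233)^6 mod 13 = 1. Thus (-233|13) = 1.
d is a quadratic residue mod p, hence 13 splits in O_K.

p splits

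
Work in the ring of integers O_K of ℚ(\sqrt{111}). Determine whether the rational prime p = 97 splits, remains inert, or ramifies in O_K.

d = 111 ≡ 3 (mod 4), so O_K = ℤ[√111] and disc(K) = 4d = 444.
Since gcd(97, 444) = 1 the prime 97 does not ramify.
Legendre symbol by Euler's criterion: (111/97) ≡ 111^48 ≡ 96 (mod 97), i.e. (111/97) = -1.
Legendre symbol -1 ⇒ 97 is inert.

inert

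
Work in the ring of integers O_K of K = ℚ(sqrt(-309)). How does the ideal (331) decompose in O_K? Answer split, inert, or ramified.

331 splits in O_K

Since -309 ≢ 1 mod 4, the ring of integers is ℤ[√-309] with discriminant 4·(-309) = -1236.
331 ∤ -1236, so 331 is unramified.
Legendre symbol by Euler's criterion: (-309/331) ≡ (-309)^165 ≡ 1 (mod 331), i.e. (-309/331) = 1.
Legendre symbol 1 ⇒ 331 is split.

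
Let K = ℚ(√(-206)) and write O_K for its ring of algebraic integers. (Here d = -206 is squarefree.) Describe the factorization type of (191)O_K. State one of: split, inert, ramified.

-206 mod 4 = 2, hence disc K = 4·(-206) = -824 and O_K = ℤ[√-206].
disc(K) = -824 is not divisible by 191; 191 is unramified.
Euler's criterion: (-206)^95 mod 191 = 190. Thus (-206|191) = -1.
Legendre symbol -1 ⇒ 191 is inert.

remains prime (inert)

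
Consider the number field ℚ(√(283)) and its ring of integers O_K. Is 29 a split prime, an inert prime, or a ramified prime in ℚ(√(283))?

p splits

283 mod 4 = 3, hence disc K = 4·283 = 1132 and O_K = ℤ[√283].
Since gcd(29, 1132) = 1 the prime 29 does not ramify.
Legendre symbol by Euler's criterion: (283/29) ≡ 283^14 ≡ 1 (mod 29), i.e. (283/29) = 1.
Legendre symbol 1 ⇒ 29 is split.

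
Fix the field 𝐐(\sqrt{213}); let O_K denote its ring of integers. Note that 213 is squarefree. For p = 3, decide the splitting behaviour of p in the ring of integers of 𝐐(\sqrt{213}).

p ramifies

213 mod 4 = 1, hence disc K = 213 and O_K = ℤ[(1+√213)/2].
3 divides disc(K) = 213, so 3 ramifies.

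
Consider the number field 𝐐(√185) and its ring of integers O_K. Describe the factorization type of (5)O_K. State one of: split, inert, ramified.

185 mod 4 = 1, hence disc K = 185 and O_K = ℤ[(1+√185)/2].
disc(K) = 185 = 5·37, so p = 5 is ramified.

ramified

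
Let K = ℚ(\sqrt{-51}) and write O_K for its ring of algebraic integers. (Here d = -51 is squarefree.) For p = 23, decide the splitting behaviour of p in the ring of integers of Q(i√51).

split — (23) = 𝔭₁𝔭₂ with 𝔭₁ ≠ 𝔭₂

d = -51 ≡ 1 (mod 4), so O_K = ℤ[(1+√-51)/2] and disc(K) = d = -51.
Since gcd(23, -51) = 1 the prime 23 does not ramify.
Compute (-51/23) via Euler: 18^((23-1)/2) mod 23 = 1, so (-51/23) = 1.
Legendre symbol 1 ⇒ 23 is split.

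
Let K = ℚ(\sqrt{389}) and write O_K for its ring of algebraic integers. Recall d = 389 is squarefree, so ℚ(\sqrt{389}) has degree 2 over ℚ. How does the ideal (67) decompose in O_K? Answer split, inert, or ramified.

p splits

d = 389 ≡ 1 (mod 4), so O_K = ℤ[(1+√389)/2] and disc(K) = d = 389.
Since gcd(67, 389) = 1 the prime 67 does not ramify.
(389/67) = 54^33 mod 67 = 1, giving Legendre symbol 1.
(389/67) = 1, so 67 splits.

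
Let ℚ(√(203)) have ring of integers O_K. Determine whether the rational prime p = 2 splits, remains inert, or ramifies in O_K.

Since 203 ≢ 1 mod 4, the ring of integers is ℤ[√203] with discriminant 4·203 = 812.
2 divides disc(K) = 812, so 2 ramifies.

p ramifies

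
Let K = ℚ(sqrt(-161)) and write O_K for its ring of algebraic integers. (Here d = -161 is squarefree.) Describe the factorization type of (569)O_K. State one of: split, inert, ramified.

d = -161 ≡ 3 (mod 4), so O_K = ℤ[√-161] and disc(K) = 4d = -644.
disc(K) = -644 is not divisible by 569; 569 is unramified.
Compute (-161/569) via Euler: 408^((569-1)/2) mod 569 = 568, so (-161/569) = -1.
d is a non-residue mod p, hence 569 remains inert in O_K.

p is inert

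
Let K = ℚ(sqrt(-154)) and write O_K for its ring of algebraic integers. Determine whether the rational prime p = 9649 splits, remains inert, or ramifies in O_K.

Since -154 ≢ 1 mod 4, the ring of integers is ℤ[√-154] with discriminant 4·(-154) = -616.
Since gcd(9649, -616) = 1 the prime 9649 does not ramify.
Euler's criterion: (-154)^4824 mod 9649 = 1. Thus (-154|9649) = 1.
Legendre symbol 1 ⇒ 9649 is split.

splits completely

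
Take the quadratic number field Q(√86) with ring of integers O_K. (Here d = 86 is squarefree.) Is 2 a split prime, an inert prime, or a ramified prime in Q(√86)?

ramified — (2) = 𝔭²

d = 86 ≡ 2 (mod 4), so O_K = ℤ[√86] and disc(K) = 4d = 344.
Ramification test: 2 | 344. The prime 2 ramifies in K.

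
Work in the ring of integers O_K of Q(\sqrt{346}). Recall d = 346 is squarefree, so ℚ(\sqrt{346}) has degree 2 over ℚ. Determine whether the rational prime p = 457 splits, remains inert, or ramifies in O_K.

d = 346 ≡ 2 (mod 4), so O_K = ℤ[√346] and disc(K) = 4d = 1384.
disc(K) = 1384 is not divisible by 457; 457 is unramified.
Legendre symbol by Euler's criterion: (346/457) ≡ 346^228 ≡ 456 (mod 457), i.e. (346/457) = -1.
d is a non-residue mod p, hence 457 remains inert in O_K.

457 remains inert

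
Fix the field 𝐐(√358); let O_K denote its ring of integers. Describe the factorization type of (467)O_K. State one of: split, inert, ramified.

p is inert

d = 358 ≡ 2 (mod 4), so O_K = ℤ[√358] and disc(K) = 4d = 1432.
467 ∤ 1432, so 467 is unramified.
Euler's criterion: 358^233 mod 467 = 466. Thus (358|467) = -1.
d is a non-residue mod p, hence 467 remains inert in O_K.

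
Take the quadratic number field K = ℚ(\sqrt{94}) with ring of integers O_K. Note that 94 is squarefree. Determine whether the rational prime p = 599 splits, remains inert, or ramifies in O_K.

split — (599) = 𝔭₁𝔭₂ with 𝔭₁ ≠ 𝔭₂

94 mod 4 = 2, hence disc K = 4·94 = 376 and O_K = ℤ[√94].
Since gcd(599, 376) = 1 the prime 599 does not ramify.
Compute (94/599) via Euler: 94^((599-1)/2) mod 599 = 1, so (94/599) = 1.
d is a quadratic residue mod p, hence 599 splits in O_K.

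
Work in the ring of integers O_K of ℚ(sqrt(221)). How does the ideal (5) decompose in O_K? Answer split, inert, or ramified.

d = 221 ≡ 1 (mod 4), so O_K = ℤ[(1+√221)/2] and disc(K) = d = 221.
Since gcd(5, 221) = 1 the prime 5 does not ramify.
(221/5) = 1^2 mod 5 = 1, giving Legendre symbol 1.
Legendre symbol 1 ⇒ 5 is split.

splits completely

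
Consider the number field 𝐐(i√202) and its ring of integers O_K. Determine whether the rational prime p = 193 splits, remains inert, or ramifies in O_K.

-202 mod 4 = 2, hence disc K = 4·(-202) = -808 and O_K = ℤ[√-202].
Since gcd(193, -808) = 1 the prime 193 does not ramify.
Euler's criterion: (-202)^96 mod 193 = 1. Thus (-202|193) = 1.
d is a quadratic residue mod p, hence 193 splits in O_K.

split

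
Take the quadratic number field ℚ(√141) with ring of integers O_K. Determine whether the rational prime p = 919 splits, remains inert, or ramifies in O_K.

Since 141 ≡ 1 mod 4, the ring of integers is ℤ[(1+√141)/2] with discriminant 141.
disc(K) = 141 is not divisible by 919; 919 is unramified.
Compute (141/919) via Euler: 141^((919-1)/2) mod 919 = 918, so (141/919) = -1.
(141/919) = -1, so 919 is inert.

inert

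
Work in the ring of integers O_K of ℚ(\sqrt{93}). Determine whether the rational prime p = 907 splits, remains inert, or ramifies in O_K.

d = 93 ≡ 1 (mod 4), so O_K = ℤ[(1+√93)/2] and disc(K) = d = 93.
Since gcd(907, 93) = 1 the prime 907 does not ramify.
Euler's criterion: 93^453 mod 907 = 1. Thus (93|907) = 1.
(93/907) = 1, so 907 splits.

splits completely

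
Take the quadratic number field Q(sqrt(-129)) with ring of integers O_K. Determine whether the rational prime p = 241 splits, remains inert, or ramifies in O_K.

inert

d = -129 ≡ 3 (mod 4), so O_K = ℤ[√-129] and disc(K) = 4d = -516.
disc(K) = -516 is not divisible by 241; 241 is unramified.
Euler's criterion: (-129)^120 mod 241 = 240. Thus (-129|241) = -1.
d is a non-residue mod p, hence 241 remains inert in O_K.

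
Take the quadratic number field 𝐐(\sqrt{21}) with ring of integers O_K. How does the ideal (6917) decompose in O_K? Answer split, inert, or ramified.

d = 21 ≡ 1 (mod 4), so O_K = ℤ[(1+√21)/2] and disc(K) = d = 21.
6917 ∤ 21, so 6917 is unramified.
Euler's criterion: 21^3458 mod 6917 = 6916. Thus (21|6917) = -1.
Legendre symbol -1 ⇒ 6917 is inert.

6917 remains inert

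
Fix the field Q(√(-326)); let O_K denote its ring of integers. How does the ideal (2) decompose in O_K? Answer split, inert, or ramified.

2 is ramified

d = -326 ≡ 2 (mod 4), so O_K = ℤ[√-326] and disc(K) = 4d = -1304.
disc(K) = -1304 = 2·(-652), so p = 2 is ramified.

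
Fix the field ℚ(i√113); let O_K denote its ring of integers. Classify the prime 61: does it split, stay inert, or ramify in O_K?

61 splits in O_K

-113 mod 4 = 3, hence disc K = 4·(-113) = -452 and O_K = ℤ[√-113].
disc(K) = -452 is not divisible by 61; 61 is unramified.
(-113/61) = 9^30 mod 61 = 1, giving Legendre symbol 1.
(-113/61) = 1, so 61 splits.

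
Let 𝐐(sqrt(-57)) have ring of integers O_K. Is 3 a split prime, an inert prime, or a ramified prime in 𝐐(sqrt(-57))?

p ramifies

Since -57 ≢ 1 mod 4, the ring of integers is ℤ[√-57] with discriminant 4·(-57) = -228.
Ramification test: 3 | -228. The prime 3 ramifies in K.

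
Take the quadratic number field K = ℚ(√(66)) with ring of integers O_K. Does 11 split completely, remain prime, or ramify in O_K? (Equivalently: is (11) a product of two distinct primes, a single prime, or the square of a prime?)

ramified

d = 66 ≡ 2 (mod 4), so O_K = ℤ[√66] and disc(K) = 4d = 264.
Ramification test: 11 | 264. The prime 11 ramifies in K.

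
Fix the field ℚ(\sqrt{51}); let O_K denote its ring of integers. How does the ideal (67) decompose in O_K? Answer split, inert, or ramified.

d = 51 ≡ 3 (mod 4), so O_K = ℤ[√51] and disc(K) = 4d = 204.
67 ∤ 204, so 67 is unramified.
Compute (51/67) via Euler: 51^((67-1)/2) mod 67 = 66, so (51/67) = -1.
(51/67) = -1, so 67 is inert.

inert — (67) stays prime in O_K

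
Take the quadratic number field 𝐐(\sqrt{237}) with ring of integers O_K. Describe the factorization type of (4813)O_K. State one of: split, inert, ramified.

237 mod 4 = 1, hence disc K = 237 and O_K = ℤ[(1+√237)/2].
Since gcd(4813, 237) = 1 the prime 4813 does not ramify.
Legendre symbol by Euler's criterion: (237/4813) ≡ 237^2406 ≡ 1 (mod 4813), i.e. (237/4813) = 1.
Legendre symbol 1 ⇒ 4813 is split.

p splits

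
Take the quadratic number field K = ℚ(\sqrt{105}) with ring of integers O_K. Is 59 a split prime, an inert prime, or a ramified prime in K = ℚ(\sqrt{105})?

d = 105 ≡ 1 (mod 4), so O_K = ℤ[(1+√105)/2] and disc(K) = d = 105.
disc(K) = 105 is not divisible by 59; 59 is unramified.
Legendre symbol by Euler's criterion: (105/59) ≡ 105^29 ≡ 1 (mod 59), i.e. (105/59) = 1.
Legendre symbol 1 ⇒ 59 is split.

59 splits in O_K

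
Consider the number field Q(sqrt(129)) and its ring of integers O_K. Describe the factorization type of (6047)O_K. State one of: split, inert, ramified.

129 mod 4 = 1, hence disc K = 129 and O_K = ℤ[(1+√129)/2].
6047 ∤ 129, so 6047 is unramified.
Compute (129/6047) via Euler: 129^((6047-1)/2) mod 6047 = 1, so (129/6047) = 1.
(129/6047) = 1, so 6047 splits.

split — (6047) = 𝔭₁𝔭₂ with 𝔭₁ ≠ 𝔭₂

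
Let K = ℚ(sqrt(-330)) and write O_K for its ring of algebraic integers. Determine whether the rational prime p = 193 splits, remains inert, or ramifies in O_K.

193 splits in O_K

d = -330 ≡ 2 (mod 4), so O_K = ℤ[√-330] and disc(K) = 4d = -1320.
Since gcd(193, -1320) = 1 the prime 193 does not ramify.
(-330/193) = 56^96 mod 193 = 1, giving Legendre symbol 1.
(-330/193) = 1, so 193 splits.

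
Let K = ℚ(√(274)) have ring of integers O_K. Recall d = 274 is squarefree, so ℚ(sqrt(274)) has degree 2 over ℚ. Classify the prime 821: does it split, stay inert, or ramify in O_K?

p is inert

d = 274 ≡ 2 (mod 4), so O_K = ℤ[√274] and disc(K) = 4d = 1096.
disc(K) = 1096 is not divisible by 821; 821 is unramified.
Compute (274/821) via Euler: 274^((821-1)/2) mod 821 = 820, so (274/821) = -1.
d is a non-residue mod p, hence 821 remains inert in O_K.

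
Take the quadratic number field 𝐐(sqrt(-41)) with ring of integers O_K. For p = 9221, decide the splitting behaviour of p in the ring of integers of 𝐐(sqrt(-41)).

9221 splits in O_K

Since -41 ≢ 1 mod 4, the ring of integers is ℤ[√-41] with discriminant 4·(-41) = -164.
9221 ∤ -164, so 9221 is unramified.
Euler's criterion: (-41)^4610 mod 9221 = 1. Thus (-41|9221) = 1.
Legendre symbol 1 ⇒ 9221 is split.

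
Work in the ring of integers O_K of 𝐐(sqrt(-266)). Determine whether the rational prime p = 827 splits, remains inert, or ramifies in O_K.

-266 mod 4 = 2, hence disc K = 4·(-266) = -1064 and O_K = ℤ[√-266].
Since gcd(827, -1064) = 1 the prime 827 does not ramify.
(-266/827) = 561^413 mod 827 = 826, giving Legendre symbol -1.
d is a non-residue mod p, hence 827 remains inert in O_K.

inert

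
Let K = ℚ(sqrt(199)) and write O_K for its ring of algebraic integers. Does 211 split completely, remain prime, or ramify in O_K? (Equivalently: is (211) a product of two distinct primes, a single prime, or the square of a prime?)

split — (211) = 𝔭₁𝔭₂ with 𝔭₁ ≠ 𝔭₂

Since 199 ≢ 1 mod 4, the ring of integers is ℤ[√199] with discriminant 4·199 = 796.
211 ∤ 796, so 211 is unramified.
Euler's criterion: 199^105 mod 211 = 1. Thus (199|211) = 1.
(199/211) = 1, so 211 splits.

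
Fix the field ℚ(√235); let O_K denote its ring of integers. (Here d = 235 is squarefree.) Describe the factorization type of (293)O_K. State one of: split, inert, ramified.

235 mod 4 = 3, hence disc K = 4·235 = 940 and O_K = ℤ[√235].
disc(K) = 940 is not divisible by 293; 293 is unramified.
Legendre symbol by Euler's criterion: (235/293) ≡ 235^146 ≡ 1 (mod 293), i.e. (235/293) = 1.
Legendre symbol 1 ⇒ 293 is split.

splits completely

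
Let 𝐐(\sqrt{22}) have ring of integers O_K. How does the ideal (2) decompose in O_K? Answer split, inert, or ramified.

22 mod 4 = 2, hence disc K = 4·22 = 88 and O_K = ℤ[√22].
disc(K) = 88 = 2·44, so p = 2 is ramified.

p ramifies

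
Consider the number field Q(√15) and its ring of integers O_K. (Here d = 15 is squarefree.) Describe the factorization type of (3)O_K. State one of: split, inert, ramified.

p ramifies

d = 15 ≡ 3 (mod 4), so O_K = ℤ[√15] and disc(K) = 4d = 60.
disc(K) = 60 = 3·20, so p = 3 is ramified.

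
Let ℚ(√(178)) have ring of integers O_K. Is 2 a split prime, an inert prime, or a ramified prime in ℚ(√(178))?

ramifies in O_K

d = 178 ≡ 2 (mod 4), so O_K = ℤ[√178] and disc(K) = 4d = 712.
2 divides disc(K) = 712, so 2 ramifies.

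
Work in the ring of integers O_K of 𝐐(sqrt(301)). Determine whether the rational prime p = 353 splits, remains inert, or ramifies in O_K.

301 mod 4 = 1, hence disc K = 301 and O_K = ℤ[(1+√301)/2].
353 ∤ 301, so 353 is unramified.
Euler's criterion: 301^176 mod 353 = 352. Thus (301|353) = -1.
d is a non-residue mod p, hence 353 remains inert in O_K.

remains prime (inert)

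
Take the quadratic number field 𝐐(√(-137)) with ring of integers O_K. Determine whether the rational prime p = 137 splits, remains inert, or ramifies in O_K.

ramified — (137) = 𝔭²

Since -137 ≢ 1 mod 4, the ring of integers is ℤ[√-137] with discriminant 4·(-137) = -548.
137 divides disc(K) = -548, so 137 ramifies.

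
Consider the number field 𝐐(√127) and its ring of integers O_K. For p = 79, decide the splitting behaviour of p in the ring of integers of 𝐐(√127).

127 mod 4 = 3, hence disc K = 4·127 = 508 and O_K = ℤ[√127].
disc(K) = 508 is not divisible by 79; 79 is unramified.
Euler's criterion: 127^39 mod 79 = 78. Thus (127|79) = -1.
d is a non-residue mod p, hence 79 remains inert in O_K.

inert — (79) stays prime in O_K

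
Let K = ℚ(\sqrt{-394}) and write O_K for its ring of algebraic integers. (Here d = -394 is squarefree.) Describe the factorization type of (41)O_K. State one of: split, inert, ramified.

d = -394 ≡ 2 (mod 4), so O_K = ℤ[√-394] and disc(K) = 4d = -1576.
41 ∤ -1576, so 41 is unramified.
(-394/41) = 16^20 mod 41 = 1, giving Legendre symbol 1.
d is a quadratic residue mod p, hence 41 splits in O_K.

41 splits in O_K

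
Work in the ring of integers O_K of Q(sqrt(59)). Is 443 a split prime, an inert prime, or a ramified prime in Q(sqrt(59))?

d = 59 ≡ 3 (mod 4), so O_K = ℤ[√59] and disc(K) = 4d = 236.
Since gcd(443, 236) = 1 the prime 443 does not ramify.
Legendre symbol by Euler's criterion: (59/443) ≡ 59^221 ≡ 1 (mod 443), i.e. (59/443) = 1.
Legendre symbol 1 ⇒ 443 is split.

split — (443) = 𝔭₁𝔭₂ with 𝔭₁ ≠ 𝔭₂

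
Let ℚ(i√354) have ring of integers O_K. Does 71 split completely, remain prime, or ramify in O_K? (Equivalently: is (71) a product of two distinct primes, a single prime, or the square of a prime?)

split — (71) = 𝔭₁𝔭₂ with 𝔭₁ ≠ 𝔭₂

d = -354 ≡ 2 (mod 4), so O_K = ℤ[√-354] and disc(K) = 4d = -1416.
71 ∤ -1416, so 71 is unramified.
Legendre symbol by Euler's criterion: (-354/71) ≡ (-354)^35 ≡ 1 (mod 71), i.e. (-354/71) = 1.
Legendre symbol 1 ⇒ 71 is split.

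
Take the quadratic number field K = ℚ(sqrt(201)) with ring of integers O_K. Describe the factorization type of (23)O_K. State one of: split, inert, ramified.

inert — (23) stays prime in O_K

Since 201 ≡ 1 mod 4, the ring of integers is ℤ[(1+√201)/2] with discriminant 201.
Since gcd(23, 201) = 1 the prime 23 does not ramify.
(201/23) = 17^11 mod 23 = 22, giving Legendre symbol -1.
(201/23) = -1, so 23 is inert.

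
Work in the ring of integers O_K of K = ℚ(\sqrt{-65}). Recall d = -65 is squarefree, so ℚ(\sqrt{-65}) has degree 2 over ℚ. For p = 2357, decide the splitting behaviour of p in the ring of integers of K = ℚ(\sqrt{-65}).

-65 mod 4 = 3, hence disc K = 4·(-65) = -260 and O_K = ℤ[√-65].
Since gcd(2357, -260) = 1 the prime 2357 does not ramify.
(-65/2357) = 2292^1178 mod 2357 = 2356, giving Legendre symbol -1.
d is a non-residue mod p, hence 2357 remains inert in O_K.

2357 remains inert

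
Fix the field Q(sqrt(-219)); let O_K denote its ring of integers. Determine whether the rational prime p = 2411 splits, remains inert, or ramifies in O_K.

d = -219 ≡ 1 (mod 4), so O_K = ℤ[(1+√-219)/2] and disc(K) = d = -219.
disc(K) = -219 is not divisible by 2411; 2411 is unramified.
Euler's criterion: (-219)^1205 mod 2411 = 2410. Thus (-219|2411) = -1.
Legendre symbol -1 ⇒ 2411 is inert.

remains prime (inert)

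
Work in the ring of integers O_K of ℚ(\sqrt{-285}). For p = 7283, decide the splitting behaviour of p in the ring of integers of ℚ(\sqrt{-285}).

p is inert

Since -285 ≢ 1 mod 4, the ring of integers is ℤ[√-285] with discriminant 4·(-285) = -1140.
Since gcd(7283, -1140) = 1 the prime 7283 does not ramify.
Compute (-285/7283) via Euler: 6998^((7283-1)/2) mod 7283 = 7282, so (-285/7283) = -1.
(-285/7283) = -1, so 7283 is inert.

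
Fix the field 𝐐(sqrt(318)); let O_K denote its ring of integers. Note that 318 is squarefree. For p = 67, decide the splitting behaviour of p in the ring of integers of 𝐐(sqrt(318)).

p is inert

d = 318 ≡ 2 (mod 4), so O_K = ℤ[√318] and disc(K) = 4d = 1272.
67 ∤ 1272, so 67 is unramified.
(318/67) = 50^33 mod 67 = 66, giving Legendre symbol -1.
(318/67) = -1, so 67 is inert.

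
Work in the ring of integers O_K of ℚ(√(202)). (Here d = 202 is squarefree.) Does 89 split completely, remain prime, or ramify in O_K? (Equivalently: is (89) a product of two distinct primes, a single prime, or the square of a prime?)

p is inert

d = 202 ≡ 2 (mod 4), so O_K = ℤ[√202] and disc(K) = 4d = 808.
Since gcd(89, 808) = 1 the prime 89 does not ramify.
(202/89) = 24^44 mod 89 = 88, giving Legendre symbol -1.
Legendre symbol -1 ⇒ 89 is inert.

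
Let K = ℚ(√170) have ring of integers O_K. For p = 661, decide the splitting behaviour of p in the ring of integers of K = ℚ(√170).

d = 170 ≡ 2 (mod 4), so O_K = ℤ[√170] and disc(K) = 4d = 680.
disc(K) = 680 is not divisible by 661; 661 is unramified.
(170/661) = 170^330 mod 661 = 660, giving Legendre symbol -1.
d is a non-residue mod p, hence 661 remains inert in O_K.

inert — (661) stays prime in O_K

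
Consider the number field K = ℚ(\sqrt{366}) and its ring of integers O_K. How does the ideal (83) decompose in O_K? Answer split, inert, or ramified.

inert — (83) stays prime in O_K

d = 366 ≡ 2 (mod 4), so O_K = ℤ[√366] and disc(K) = 4d = 1464.
83 ∤ 1464, so 83 is unramified.
Euler's criterion: 366^41 mod 83 = 82. Thus (366|83) = -1.
(366/83) = -1, so 83 is inert.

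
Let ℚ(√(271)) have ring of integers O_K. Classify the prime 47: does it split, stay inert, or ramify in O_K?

Since 271 ≢ 1 mod 4, the ring of integers is ℤ[√271] with discriminant 4·271 = 1084.
disc(K) = 1084 is not divisible by 47; 47 is unramified.
Euler's criterion: 271^23 mod 47 = 1. Thus (271|47) = 1.
d is a quadratic residue mod p, hence 47 splits in O_K.

split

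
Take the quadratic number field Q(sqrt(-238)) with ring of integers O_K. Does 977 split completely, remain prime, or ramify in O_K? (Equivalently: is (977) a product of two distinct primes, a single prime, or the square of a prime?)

Since -238 ≢ 1 mod 4, the ring of integers is ℤ[√-238] with discriminant 4·(-238) = -952.
Since gcd(977, -952) = 1 the prime 977 does not ramify.
Compute (-238/977) via Euler: 739^((977-1)/2) mod 977 = 1, so (-238/977) = 1.
d is a quadratic residue mod p, hence 977 splits in O_K.

p splits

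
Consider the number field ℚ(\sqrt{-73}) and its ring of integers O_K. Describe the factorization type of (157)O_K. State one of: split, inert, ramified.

p is inert

d = -73 ≡ 3 (mod 4), so O_K = ℤ[√-73] and disc(K) = 4d = -292.
Since gcd(157, -292) = 1 the prime 157 does not ramify.
Euler's criterion: (-73)^78 mod 157 = 156. Thus (-73|157) = -1.
Legendre symbol -1 ⇒ 157 is inert.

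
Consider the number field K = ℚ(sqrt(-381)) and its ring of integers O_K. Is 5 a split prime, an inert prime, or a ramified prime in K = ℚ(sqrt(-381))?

splits completely

-381 mod 4 = 3, hence disc K = 4·(-381) = -1524 and O_K = ℤ[√-381].
5 ∤ -1524, so 5 is unramified.
Euler's criterion: (-381)^2 mod 5 = 1. Thus (-381|5) = 1.
Legendre symbol 1 ⇒ 5 is split.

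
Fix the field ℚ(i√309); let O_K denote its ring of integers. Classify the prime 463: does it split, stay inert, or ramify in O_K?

p splits

Since -309 ≢ 1 mod 4, the ring of integers is ℤ[√-309] with discriminant 4·(-309) = -1236.
Since gcd(463, -1236) = 1 the prime 463 does not ramify.
(-309/463) = 154^231 mod 463 = 1, giving Legendre symbol 1.
(-309/463) = 1, so 463 splits.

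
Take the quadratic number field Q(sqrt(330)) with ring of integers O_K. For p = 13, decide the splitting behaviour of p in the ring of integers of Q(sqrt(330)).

d = 330 ≡ 2 (mod 4), so O_K = ℤ[√330] and disc(K) = 4d = 1320.
13 ∤ 1320, so 13 is unramified.
(330/13) = 5^6 mod 13 = 12, giving Legendre symbol -1.
Legendre symbol -1 ⇒ 13 is inert.

inert — (13) stays prime in O_K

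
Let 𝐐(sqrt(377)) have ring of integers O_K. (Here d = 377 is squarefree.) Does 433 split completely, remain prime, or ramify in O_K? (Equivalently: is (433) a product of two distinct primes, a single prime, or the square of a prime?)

433 remains inert

d = 377 ≡ 1 (mod 4), so O_K = ℤ[(1+√377)/2] and disc(K) = d = 377.
disc(K) = 377 is not divisible by 433; 433 is unramified.
Compute (377/433) via Euler: 377^((433-1)/2) mod 433 = 432, so (377/433) = -1.
Legendre symbol -1 ⇒ 433 is inert.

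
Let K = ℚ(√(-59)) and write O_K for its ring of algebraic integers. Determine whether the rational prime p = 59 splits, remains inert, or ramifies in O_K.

d = -59 ≡ 1 (mod 4), so O_K = ℤ[(1+√-59)/2] and disc(K) = d = -59.
59 divides disc(K) = -59, so 59 ramifies.

ramified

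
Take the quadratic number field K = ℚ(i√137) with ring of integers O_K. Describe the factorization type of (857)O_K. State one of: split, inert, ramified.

inert

Since -137 ≢ 1 mod 4, the ring of integers is ℤ[√-137] with discriminant 4·(-137) = -548.
857 ∤ -548, so 857 is unramified.
Euler's criterion: (-137)^428 mod 857 = 856. Thus (-137|857) = -1.
d is a non-residue mod p, hence 857 remains inert in O_K.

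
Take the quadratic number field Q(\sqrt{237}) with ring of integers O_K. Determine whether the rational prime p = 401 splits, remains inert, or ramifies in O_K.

401 splits in O_K

Since 237 ≡ 1 mod 4, the ring of integers is ℤ[(1+√237)/2] with discriminant 237.
disc(K) = 237 is not divisible by 401; 401 is unramified.
Compute (237/401) via Euler: 237^((401-1)/2) mod 401 = 1, so (237/401) = 1.
d is a quadratic residue mod p, hence 401 splits in O_K.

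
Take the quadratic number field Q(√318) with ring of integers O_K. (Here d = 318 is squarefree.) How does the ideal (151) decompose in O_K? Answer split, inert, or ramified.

splits completely

318 mod 4 = 2, hence disc K = 4·318 = 1272 and O_K = ℤ[√318].
151 ∤ 1272, so 151 is unramified.
Compute (318/151) via Euler: 16^((151-1)/2) mod 151 = 1, so (318/151) = 1.
d is a quadratic residue mod p, hence 151 splits in O_K.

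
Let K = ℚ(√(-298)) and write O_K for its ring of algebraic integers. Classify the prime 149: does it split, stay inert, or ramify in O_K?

p ramifies

-298 mod 4 = 2, hence disc K = 4·(-298) = -1192 and O_K = ℤ[√-298].
Ramification test: 149 | -1192. The prime 149 ramifies in K.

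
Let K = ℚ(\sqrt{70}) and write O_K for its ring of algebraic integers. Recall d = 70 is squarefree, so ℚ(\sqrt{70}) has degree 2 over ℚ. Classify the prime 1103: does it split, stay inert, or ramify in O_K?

d = 70 ≡ 2 (mod 4), so O_K = ℤ[√70] and disc(K) = 4d = 280.
disc(K) = 280 is not divisible by 1103; 1103 is unramified.
Euler's criterion: 70^551 mod 1103 = 1. Thus (70|1103) = 1.
Legendre symbol 1 ⇒ 1103 is split.

splits completely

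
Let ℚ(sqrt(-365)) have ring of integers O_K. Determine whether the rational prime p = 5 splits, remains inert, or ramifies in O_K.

p ramifies

d = -365 ≡ 3 (mod 4), so O_K = ℤ[√-365] and disc(K) = 4d = -1460.
disc(K) = -1460 = 5·(-292), so p = 5 is ramified.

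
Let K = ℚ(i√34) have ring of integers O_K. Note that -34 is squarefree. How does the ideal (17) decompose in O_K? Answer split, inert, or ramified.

d = -34 ≡ 2 (mod 4), so O_K = ℤ[√-34] and disc(K) = 4d = -136.
17 divides disc(K) = -136, so 17 ramifies.

ramified — (17) = 𝔭²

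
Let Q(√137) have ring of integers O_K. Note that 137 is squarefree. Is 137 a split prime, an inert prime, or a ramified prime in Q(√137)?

Since 137 ≡ 1 mod 4, the ring of integers is ℤ[(1+√137)/2] with discriminant 137.
137 divides disc(K) = 137, so 137 ramifies.

p ramifies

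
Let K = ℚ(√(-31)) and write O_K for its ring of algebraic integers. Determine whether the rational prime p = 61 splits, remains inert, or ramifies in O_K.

d = -31 ≡ 1 (mod 4), so O_K = ℤ[(1+√-31)/2] and disc(K) = d = -31.
61 ∤ -31, so 61 is unramified.
Legendre symbol by Euler's criterion: (-31/61) ≡ (-31)^30 ≡ 60 (mod 61), i.e. (-31/61) = -1.
d is a non-residue mod p, hence 61 remains inert in O_K.

inert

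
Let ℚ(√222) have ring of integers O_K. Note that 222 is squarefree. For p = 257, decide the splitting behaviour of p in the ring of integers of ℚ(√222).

257 splits in O_K

d = 222 ≡ 2 (mod 4), so O_K = ℤ[√222] and disc(K) = 4d = 888.
disc(K) = 888 is not divisible by 257; 257 is unramified.
Compute (222/257) via Euler: 222^((257-1)/2) mod 257 = 1, so (222/257) = 1.
d is a quadratic residue mod p, hence 257 splits in O_K.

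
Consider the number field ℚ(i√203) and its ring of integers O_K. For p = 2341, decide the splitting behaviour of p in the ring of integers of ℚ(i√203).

d = -203 ≡ 1 (mod 4), so O_K = ℤ[(1+√-203)/2] and disc(K) = d = -203.
disc(K) = -203 is not divisible by 2341; 2341 is unramified.
Euler's criterion: (-203)^1170 mod 2341 = 1. Thus (-203|2341) = 1.
(-203/2341) = 1, so 2341 splits.

splits completely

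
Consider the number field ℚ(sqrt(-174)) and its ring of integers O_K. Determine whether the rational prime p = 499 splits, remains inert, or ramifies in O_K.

p is inert

Since -174 ≢ 1 mod 4, the ring of integers is ℤ[√-174] with discriminant 4·(-174) = -696.
499 ∤ -696, so 499 is unramified.
Compute (-174/499) via Euler: 325^((499-1)/2) mod 499 = 498, so (-174/499) = -1.
d is a non-residue mod p, hence 499 remains inert in O_K.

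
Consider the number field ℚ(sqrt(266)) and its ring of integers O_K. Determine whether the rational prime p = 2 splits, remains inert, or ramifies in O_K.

Since 266 ≢ 1 mod 4, the ring of integers is ℤ[√266] with discriminant 4·266 = 1064.
disc(K) = 1064 = 2·532, so p = 2 is ramified.

p ramifies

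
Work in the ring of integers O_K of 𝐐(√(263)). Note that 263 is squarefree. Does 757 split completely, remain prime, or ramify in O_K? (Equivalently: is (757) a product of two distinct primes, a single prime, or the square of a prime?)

p is inert

263 mod 4 = 3, hence disc K = 4·263 = 1052 and O_K = ℤ[√263].
757 ∤ 1052, so 757 is unramified.
Compute (263/757) via Euler: 263^((757-1)/2) mod 757 = 756, so (263/757) = -1.
Legendre symbol -1 ⇒ 757 is inert.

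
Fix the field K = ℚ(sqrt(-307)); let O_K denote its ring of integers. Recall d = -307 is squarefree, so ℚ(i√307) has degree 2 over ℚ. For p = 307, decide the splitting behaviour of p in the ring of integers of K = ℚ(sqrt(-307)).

307 is ramified

-307 mod 4 = 1, hence disc K = -307 and O_K = ℤ[(1+√-307)/2].
307 divides disc(K) = -307, so 307 ramifies.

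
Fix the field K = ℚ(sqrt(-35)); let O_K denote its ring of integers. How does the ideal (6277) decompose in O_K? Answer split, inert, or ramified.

p splits

-35 mod 4 = 1, hence disc K = -35 and O_K = ℤ[(1+√-35)/2].
6277 ∤ -35, so 6277 is unramified.
Euler's criterion: (-35)^3138 mod 6277 = 1. Thus (-35|6277) = 1.
Legendre symbol 1 ⇒ 6277 is split.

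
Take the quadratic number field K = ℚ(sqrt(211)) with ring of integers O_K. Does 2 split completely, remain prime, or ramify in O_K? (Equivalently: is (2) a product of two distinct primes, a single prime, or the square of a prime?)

Since 211 ≢ 1 mod 4, the ring of integers is ℤ[√211] with discriminant 4·211 = 844.
Ramification test: 2 | 844. The prime 2 ramifies in K.

2 is ramified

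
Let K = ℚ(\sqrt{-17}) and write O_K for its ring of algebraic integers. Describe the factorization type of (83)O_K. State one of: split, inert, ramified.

remains prime (inert)

Since -17 ≢ 1 mod 4, the ring of integers is ℤ[√-17] with discriminant 4·(-17) = -68.
83 ∤ -68, so 83 is unramified.
Euler's criterion: (-17)^41 mod 83 = 82. Thus (-17|83) = -1.
(-17/83) = -1, so 83 is inert.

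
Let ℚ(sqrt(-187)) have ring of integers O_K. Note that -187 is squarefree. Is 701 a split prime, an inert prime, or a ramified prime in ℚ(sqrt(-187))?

remains prime (inert)

d = -187 ≡ 1 (mod 4), so O_K = ℤ[(1+√-187)/2] and disc(K) = d = -187.
Since gcd(701, -187) = 1 the prime 701 does not ramify.
Euler's criterion: (-187)^350 mod 701 = 700. Thus (-187|701) = -1.
Legendre symbol -1 ⇒ 701 is inert.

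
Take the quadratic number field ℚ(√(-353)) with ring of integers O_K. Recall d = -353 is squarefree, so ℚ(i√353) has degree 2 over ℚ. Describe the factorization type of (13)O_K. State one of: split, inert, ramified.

p is inert

d = -353 ≡ 3 (mod 4), so O_K = ℤ[√-353] and disc(K) = 4d = -1412.
disc(K) = -1412 is not divisible by 13; 13 is unramified.
Euler's criterion: (-353)^6 mod 13 = 12. Thus (-353|13) = -1.
Legendre symbol -1 ⇒ 13 is inert.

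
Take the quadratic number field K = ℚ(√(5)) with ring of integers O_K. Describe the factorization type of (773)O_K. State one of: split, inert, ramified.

773 remains inert

d = 5 ≡ 1 (mod 4), so O_K = ℤ[(1+√5)/2] and disc(K) = d = 5.
Since gcd(773, 5) = 1 the prime 773 does not ramify.
Euler's criterion: 5^386 mod 773 = 772. Thus (5|773) = -1.
Legendre symbol -1 ⇒ 773 is inert.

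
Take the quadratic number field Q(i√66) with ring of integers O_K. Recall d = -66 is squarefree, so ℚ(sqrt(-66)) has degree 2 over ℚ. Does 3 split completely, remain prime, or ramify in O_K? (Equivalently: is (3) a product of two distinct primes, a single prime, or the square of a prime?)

p ramifies

d = -66 ≡ 2 (mod 4), so O_K = ℤ[√-66] and disc(K) = 4d = -264.
Ramification test: 3 | -264. The prime 3 ramifies in K.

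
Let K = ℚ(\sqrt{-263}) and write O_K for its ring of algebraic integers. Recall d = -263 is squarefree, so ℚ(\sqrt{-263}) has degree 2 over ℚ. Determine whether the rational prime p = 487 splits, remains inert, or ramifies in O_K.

Since -263 ≡ 1 mod 4, the ring of integers is ℤ[(1+√-263)/2] with discriminant -263.
487 ∤ -263, so 487 is unramified.
Euler's criterion: (-263)^243 mod 487 = 486. Thus (-263|487) = -1.
Legendre symbol -1 ⇒ 487 is inert.

p is inert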